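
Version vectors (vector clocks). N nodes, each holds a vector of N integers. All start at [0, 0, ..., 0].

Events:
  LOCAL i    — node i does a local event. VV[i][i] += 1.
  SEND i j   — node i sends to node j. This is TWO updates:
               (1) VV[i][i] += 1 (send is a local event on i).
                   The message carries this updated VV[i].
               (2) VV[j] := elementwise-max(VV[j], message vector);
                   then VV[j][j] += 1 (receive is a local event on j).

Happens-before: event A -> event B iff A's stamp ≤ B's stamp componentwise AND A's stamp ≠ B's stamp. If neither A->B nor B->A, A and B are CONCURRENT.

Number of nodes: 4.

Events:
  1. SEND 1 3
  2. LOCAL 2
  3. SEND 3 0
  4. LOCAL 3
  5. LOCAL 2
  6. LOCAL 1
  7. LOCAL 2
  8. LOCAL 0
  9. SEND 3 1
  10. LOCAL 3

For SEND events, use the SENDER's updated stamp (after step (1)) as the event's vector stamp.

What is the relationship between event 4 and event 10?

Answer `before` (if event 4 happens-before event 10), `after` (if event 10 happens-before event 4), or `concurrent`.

Answer: before

Derivation:
Initial: VV[0]=[0, 0, 0, 0]
Initial: VV[1]=[0, 0, 0, 0]
Initial: VV[2]=[0, 0, 0, 0]
Initial: VV[3]=[0, 0, 0, 0]
Event 1: SEND 1->3: VV[1][1]++ -> VV[1]=[0, 1, 0, 0], msg_vec=[0, 1, 0, 0]; VV[3]=max(VV[3],msg_vec) then VV[3][3]++ -> VV[3]=[0, 1, 0, 1]
Event 2: LOCAL 2: VV[2][2]++ -> VV[2]=[0, 0, 1, 0]
Event 3: SEND 3->0: VV[3][3]++ -> VV[3]=[0, 1, 0, 2], msg_vec=[0, 1, 0, 2]; VV[0]=max(VV[0],msg_vec) then VV[0][0]++ -> VV[0]=[1, 1, 0, 2]
Event 4: LOCAL 3: VV[3][3]++ -> VV[3]=[0, 1, 0, 3]
Event 5: LOCAL 2: VV[2][2]++ -> VV[2]=[0, 0, 2, 0]
Event 6: LOCAL 1: VV[1][1]++ -> VV[1]=[0, 2, 0, 0]
Event 7: LOCAL 2: VV[2][2]++ -> VV[2]=[0, 0, 3, 0]
Event 8: LOCAL 0: VV[0][0]++ -> VV[0]=[2, 1, 0, 2]
Event 9: SEND 3->1: VV[3][3]++ -> VV[3]=[0, 1, 0, 4], msg_vec=[0, 1, 0, 4]; VV[1]=max(VV[1],msg_vec) then VV[1][1]++ -> VV[1]=[0, 3, 0, 4]
Event 10: LOCAL 3: VV[3][3]++ -> VV[3]=[0, 1, 0, 5]
Event 4 stamp: [0, 1, 0, 3]
Event 10 stamp: [0, 1, 0, 5]
[0, 1, 0, 3] <= [0, 1, 0, 5]? True
[0, 1, 0, 5] <= [0, 1, 0, 3]? False
Relation: before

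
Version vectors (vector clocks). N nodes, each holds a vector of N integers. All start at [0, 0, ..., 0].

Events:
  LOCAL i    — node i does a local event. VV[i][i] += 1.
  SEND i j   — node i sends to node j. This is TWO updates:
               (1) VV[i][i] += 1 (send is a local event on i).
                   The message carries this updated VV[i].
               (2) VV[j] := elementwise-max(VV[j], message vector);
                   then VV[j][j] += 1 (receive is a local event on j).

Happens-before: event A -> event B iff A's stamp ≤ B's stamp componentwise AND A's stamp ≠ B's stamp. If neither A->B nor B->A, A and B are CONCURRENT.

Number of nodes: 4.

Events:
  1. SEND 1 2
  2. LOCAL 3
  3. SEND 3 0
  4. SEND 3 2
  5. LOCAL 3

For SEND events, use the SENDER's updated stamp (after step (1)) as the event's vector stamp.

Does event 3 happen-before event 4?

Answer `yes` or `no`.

Answer: yes

Derivation:
Initial: VV[0]=[0, 0, 0, 0]
Initial: VV[1]=[0, 0, 0, 0]
Initial: VV[2]=[0, 0, 0, 0]
Initial: VV[3]=[0, 0, 0, 0]
Event 1: SEND 1->2: VV[1][1]++ -> VV[1]=[0, 1, 0, 0], msg_vec=[0, 1, 0, 0]; VV[2]=max(VV[2],msg_vec) then VV[2][2]++ -> VV[2]=[0, 1, 1, 0]
Event 2: LOCAL 3: VV[3][3]++ -> VV[3]=[0, 0, 0, 1]
Event 3: SEND 3->0: VV[3][3]++ -> VV[3]=[0, 0, 0, 2], msg_vec=[0, 0, 0, 2]; VV[0]=max(VV[0],msg_vec) then VV[0][0]++ -> VV[0]=[1, 0, 0, 2]
Event 4: SEND 3->2: VV[3][3]++ -> VV[3]=[0, 0, 0, 3], msg_vec=[0, 0, 0, 3]; VV[2]=max(VV[2],msg_vec) then VV[2][2]++ -> VV[2]=[0, 1, 2, 3]
Event 5: LOCAL 3: VV[3][3]++ -> VV[3]=[0, 0, 0, 4]
Event 3 stamp: [0, 0, 0, 2]
Event 4 stamp: [0, 0, 0, 3]
[0, 0, 0, 2] <= [0, 0, 0, 3]? True. Equal? False. Happens-before: True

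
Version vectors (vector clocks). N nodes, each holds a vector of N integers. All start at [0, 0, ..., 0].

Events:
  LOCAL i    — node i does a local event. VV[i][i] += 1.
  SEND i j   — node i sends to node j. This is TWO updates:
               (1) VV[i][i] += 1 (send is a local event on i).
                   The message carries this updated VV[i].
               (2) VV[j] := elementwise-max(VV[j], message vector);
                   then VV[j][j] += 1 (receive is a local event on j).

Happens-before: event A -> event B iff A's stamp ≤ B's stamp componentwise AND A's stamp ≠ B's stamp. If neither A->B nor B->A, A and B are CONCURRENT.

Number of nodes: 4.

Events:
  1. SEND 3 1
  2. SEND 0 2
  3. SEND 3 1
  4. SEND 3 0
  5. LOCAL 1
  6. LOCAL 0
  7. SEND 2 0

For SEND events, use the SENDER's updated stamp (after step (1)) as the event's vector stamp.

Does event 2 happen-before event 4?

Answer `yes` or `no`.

Initial: VV[0]=[0, 0, 0, 0]
Initial: VV[1]=[0, 0, 0, 0]
Initial: VV[2]=[0, 0, 0, 0]
Initial: VV[3]=[0, 0, 0, 0]
Event 1: SEND 3->1: VV[3][3]++ -> VV[3]=[0, 0, 0, 1], msg_vec=[0, 0, 0, 1]; VV[1]=max(VV[1],msg_vec) then VV[1][1]++ -> VV[1]=[0, 1, 0, 1]
Event 2: SEND 0->2: VV[0][0]++ -> VV[0]=[1, 0, 0, 0], msg_vec=[1, 0, 0, 0]; VV[2]=max(VV[2],msg_vec) then VV[2][2]++ -> VV[2]=[1, 0, 1, 0]
Event 3: SEND 3->1: VV[3][3]++ -> VV[3]=[0, 0, 0, 2], msg_vec=[0, 0, 0, 2]; VV[1]=max(VV[1],msg_vec) then VV[1][1]++ -> VV[1]=[0, 2, 0, 2]
Event 4: SEND 3->0: VV[3][3]++ -> VV[3]=[0, 0, 0, 3], msg_vec=[0, 0, 0, 3]; VV[0]=max(VV[0],msg_vec) then VV[0][0]++ -> VV[0]=[2, 0, 0, 3]
Event 5: LOCAL 1: VV[1][1]++ -> VV[1]=[0, 3, 0, 2]
Event 6: LOCAL 0: VV[0][0]++ -> VV[0]=[3, 0, 0, 3]
Event 7: SEND 2->0: VV[2][2]++ -> VV[2]=[1, 0, 2, 0], msg_vec=[1, 0, 2, 0]; VV[0]=max(VV[0],msg_vec) then VV[0][0]++ -> VV[0]=[4, 0, 2, 3]
Event 2 stamp: [1, 0, 0, 0]
Event 4 stamp: [0, 0, 0, 3]
[1, 0, 0, 0] <= [0, 0, 0, 3]? False. Equal? False. Happens-before: False

Answer: no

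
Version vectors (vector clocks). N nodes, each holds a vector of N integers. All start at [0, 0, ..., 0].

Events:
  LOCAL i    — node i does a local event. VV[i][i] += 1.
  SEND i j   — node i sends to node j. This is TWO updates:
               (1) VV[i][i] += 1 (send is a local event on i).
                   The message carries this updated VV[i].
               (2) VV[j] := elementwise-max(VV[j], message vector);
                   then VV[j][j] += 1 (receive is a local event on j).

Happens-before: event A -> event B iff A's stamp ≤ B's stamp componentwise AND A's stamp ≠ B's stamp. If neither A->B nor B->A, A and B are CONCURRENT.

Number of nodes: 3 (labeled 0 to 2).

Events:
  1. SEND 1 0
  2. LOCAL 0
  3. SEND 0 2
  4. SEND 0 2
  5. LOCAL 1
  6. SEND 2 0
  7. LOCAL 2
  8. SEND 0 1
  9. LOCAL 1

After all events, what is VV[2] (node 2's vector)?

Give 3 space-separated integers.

Initial: VV[0]=[0, 0, 0]
Initial: VV[1]=[0, 0, 0]
Initial: VV[2]=[0, 0, 0]
Event 1: SEND 1->0: VV[1][1]++ -> VV[1]=[0, 1, 0], msg_vec=[0, 1, 0]; VV[0]=max(VV[0],msg_vec) then VV[0][0]++ -> VV[0]=[1, 1, 0]
Event 2: LOCAL 0: VV[0][0]++ -> VV[0]=[2, 1, 0]
Event 3: SEND 0->2: VV[0][0]++ -> VV[0]=[3, 1, 0], msg_vec=[3, 1, 0]; VV[2]=max(VV[2],msg_vec) then VV[2][2]++ -> VV[2]=[3, 1, 1]
Event 4: SEND 0->2: VV[0][0]++ -> VV[0]=[4, 1, 0], msg_vec=[4, 1, 0]; VV[2]=max(VV[2],msg_vec) then VV[2][2]++ -> VV[2]=[4, 1, 2]
Event 5: LOCAL 1: VV[1][1]++ -> VV[1]=[0, 2, 0]
Event 6: SEND 2->0: VV[2][2]++ -> VV[2]=[4, 1, 3], msg_vec=[4, 1, 3]; VV[0]=max(VV[0],msg_vec) then VV[0][0]++ -> VV[0]=[5, 1, 3]
Event 7: LOCAL 2: VV[2][2]++ -> VV[2]=[4, 1, 4]
Event 8: SEND 0->1: VV[0][0]++ -> VV[0]=[6, 1, 3], msg_vec=[6, 1, 3]; VV[1]=max(VV[1],msg_vec) then VV[1][1]++ -> VV[1]=[6, 3, 3]
Event 9: LOCAL 1: VV[1][1]++ -> VV[1]=[6, 4, 3]
Final vectors: VV[0]=[6, 1, 3]; VV[1]=[6, 4, 3]; VV[2]=[4, 1, 4]

Answer: 4 1 4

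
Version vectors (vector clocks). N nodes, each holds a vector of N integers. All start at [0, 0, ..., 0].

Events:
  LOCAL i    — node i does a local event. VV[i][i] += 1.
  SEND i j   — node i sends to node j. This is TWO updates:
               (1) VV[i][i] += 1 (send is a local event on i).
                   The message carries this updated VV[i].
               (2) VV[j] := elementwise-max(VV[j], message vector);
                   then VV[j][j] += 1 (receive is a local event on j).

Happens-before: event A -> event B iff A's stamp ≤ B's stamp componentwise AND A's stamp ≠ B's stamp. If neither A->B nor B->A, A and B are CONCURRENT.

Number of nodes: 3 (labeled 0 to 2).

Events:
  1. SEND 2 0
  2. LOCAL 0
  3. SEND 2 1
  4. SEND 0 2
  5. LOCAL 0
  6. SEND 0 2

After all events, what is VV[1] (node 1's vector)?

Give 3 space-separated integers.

Initial: VV[0]=[0, 0, 0]
Initial: VV[1]=[0, 0, 0]
Initial: VV[2]=[0, 0, 0]
Event 1: SEND 2->0: VV[2][2]++ -> VV[2]=[0, 0, 1], msg_vec=[0, 0, 1]; VV[0]=max(VV[0],msg_vec) then VV[0][0]++ -> VV[0]=[1, 0, 1]
Event 2: LOCAL 0: VV[0][0]++ -> VV[0]=[2, 0, 1]
Event 3: SEND 2->1: VV[2][2]++ -> VV[2]=[0, 0, 2], msg_vec=[0, 0, 2]; VV[1]=max(VV[1],msg_vec) then VV[1][1]++ -> VV[1]=[0, 1, 2]
Event 4: SEND 0->2: VV[0][0]++ -> VV[0]=[3, 0, 1], msg_vec=[3, 0, 1]; VV[2]=max(VV[2],msg_vec) then VV[2][2]++ -> VV[2]=[3, 0, 3]
Event 5: LOCAL 0: VV[0][0]++ -> VV[0]=[4, 0, 1]
Event 6: SEND 0->2: VV[0][0]++ -> VV[0]=[5, 0, 1], msg_vec=[5, 0, 1]; VV[2]=max(VV[2],msg_vec) then VV[2][2]++ -> VV[2]=[5, 0, 4]
Final vectors: VV[0]=[5, 0, 1]; VV[1]=[0, 1, 2]; VV[2]=[5, 0, 4]

Answer: 0 1 2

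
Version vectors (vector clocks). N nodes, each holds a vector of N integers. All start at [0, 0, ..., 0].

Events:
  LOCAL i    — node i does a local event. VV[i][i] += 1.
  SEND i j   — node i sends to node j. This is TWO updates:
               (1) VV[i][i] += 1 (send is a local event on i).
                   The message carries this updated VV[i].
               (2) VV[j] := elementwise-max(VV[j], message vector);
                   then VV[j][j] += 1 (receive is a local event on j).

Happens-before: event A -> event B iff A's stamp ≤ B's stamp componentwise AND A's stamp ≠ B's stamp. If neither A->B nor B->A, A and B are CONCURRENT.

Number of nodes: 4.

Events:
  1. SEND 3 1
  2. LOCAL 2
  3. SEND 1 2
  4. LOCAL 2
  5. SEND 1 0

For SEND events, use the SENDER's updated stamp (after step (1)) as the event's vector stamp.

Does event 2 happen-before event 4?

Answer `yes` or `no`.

Initial: VV[0]=[0, 0, 0, 0]
Initial: VV[1]=[0, 0, 0, 0]
Initial: VV[2]=[0, 0, 0, 0]
Initial: VV[3]=[0, 0, 0, 0]
Event 1: SEND 3->1: VV[3][3]++ -> VV[3]=[0, 0, 0, 1], msg_vec=[0, 0, 0, 1]; VV[1]=max(VV[1],msg_vec) then VV[1][1]++ -> VV[1]=[0, 1, 0, 1]
Event 2: LOCAL 2: VV[2][2]++ -> VV[2]=[0, 0, 1, 0]
Event 3: SEND 1->2: VV[1][1]++ -> VV[1]=[0, 2, 0, 1], msg_vec=[0, 2, 0, 1]; VV[2]=max(VV[2],msg_vec) then VV[2][2]++ -> VV[2]=[0, 2, 2, 1]
Event 4: LOCAL 2: VV[2][2]++ -> VV[2]=[0, 2, 3, 1]
Event 5: SEND 1->0: VV[1][1]++ -> VV[1]=[0, 3, 0, 1], msg_vec=[0, 3, 0, 1]; VV[0]=max(VV[0],msg_vec) then VV[0][0]++ -> VV[0]=[1, 3, 0, 1]
Event 2 stamp: [0, 0, 1, 0]
Event 4 stamp: [0, 2, 3, 1]
[0, 0, 1, 0] <= [0, 2, 3, 1]? True. Equal? False. Happens-before: True

Answer: yes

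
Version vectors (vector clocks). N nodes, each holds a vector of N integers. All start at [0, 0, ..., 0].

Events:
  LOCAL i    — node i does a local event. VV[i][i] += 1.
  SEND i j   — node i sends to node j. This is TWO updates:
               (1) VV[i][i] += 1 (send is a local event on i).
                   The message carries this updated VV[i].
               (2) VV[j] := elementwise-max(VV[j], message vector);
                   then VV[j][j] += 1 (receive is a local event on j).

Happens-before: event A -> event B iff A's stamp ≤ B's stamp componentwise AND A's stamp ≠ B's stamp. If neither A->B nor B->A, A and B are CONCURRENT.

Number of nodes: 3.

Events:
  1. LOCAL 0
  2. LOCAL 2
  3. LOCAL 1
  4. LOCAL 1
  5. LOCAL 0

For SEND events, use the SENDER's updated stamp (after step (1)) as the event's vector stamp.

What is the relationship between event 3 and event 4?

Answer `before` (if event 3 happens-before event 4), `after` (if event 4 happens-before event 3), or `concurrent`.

Initial: VV[0]=[0, 0, 0]
Initial: VV[1]=[0, 0, 0]
Initial: VV[2]=[0, 0, 0]
Event 1: LOCAL 0: VV[0][0]++ -> VV[0]=[1, 0, 0]
Event 2: LOCAL 2: VV[2][2]++ -> VV[2]=[0, 0, 1]
Event 3: LOCAL 1: VV[1][1]++ -> VV[1]=[0, 1, 0]
Event 4: LOCAL 1: VV[1][1]++ -> VV[1]=[0, 2, 0]
Event 5: LOCAL 0: VV[0][0]++ -> VV[0]=[2, 0, 0]
Event 3 stamp: [0, 1, 0]
Event 4 stamp: [0, 2, 0]
[0, 1, 0] <= [0, 2, 0]? True
[0, 2, 0] <= [0, 1, 0]? False
Relation: before

Answer: before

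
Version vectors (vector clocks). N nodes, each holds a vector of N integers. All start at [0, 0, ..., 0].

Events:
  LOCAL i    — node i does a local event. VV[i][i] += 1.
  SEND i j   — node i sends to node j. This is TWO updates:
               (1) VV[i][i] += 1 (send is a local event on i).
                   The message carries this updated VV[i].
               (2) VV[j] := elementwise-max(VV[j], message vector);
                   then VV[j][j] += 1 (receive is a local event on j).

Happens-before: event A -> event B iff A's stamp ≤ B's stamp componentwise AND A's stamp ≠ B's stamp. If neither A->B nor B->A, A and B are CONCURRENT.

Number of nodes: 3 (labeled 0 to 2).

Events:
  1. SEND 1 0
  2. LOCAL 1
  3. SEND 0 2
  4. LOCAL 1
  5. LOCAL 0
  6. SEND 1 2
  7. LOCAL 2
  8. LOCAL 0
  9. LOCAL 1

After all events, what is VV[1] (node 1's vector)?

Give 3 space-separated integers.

Answer: 0 5 0

Derivation:
Initial: VV[0]=[0, 0, 0]
Initial: VV[1]=[0, 0, 0]
Initial: VV[2]=[0, 0, 0]
Event 1: SEND 1->0: VV[1][1]++ -> VV[1]=[0, 1, 0], msg_vec=[0, 1, 0]; VV[0]=max(VV[0],msg_vec) then VV[0][0]++ -> VV[0]=[1, 1, 0]
Event 2: LOCAL 1: VV[1][1]++ -> VV[1]=[0, 2, 0]
Event 3: SEND 0->2: VV[0][0]++ -> VV[0]=[2, 1, 0], msg_vec=[2, 1, 0]; VV[2]=max(VV[2],msg_vec) then VV[2][2]++ -> VV[2]=[2, 1, 1]
Event 4: LOCAL 1: VV[1][1]++ -> VV[1]=[0, 3, 0]
Event 5: LOCAL 0: VV[0][0]++ -> VV[0]=[3, 1, 0]
Event 6: SEND 1->2: VV[1][1]++ -> VV[1]=[0, 4, 0], msg_vec=[0, 4, 0]; VV[2]=max(VV[2],msg_vec) then VV[2][2]++ -> VV[2]=[2, 4, 2]
Event 7: LOCAL 2: VV[2][2]++ -> VV[2]=[2, 4, 3]
Event 8: LOCAL 0: VV[0][0]++ -> VV[0]=[4, 1, 0]
Event 9: LOCAL 1: VV[1][1]++ -> VV[1]=[0, 5, 0]
Final vectors: VV[0]=[4, 1, 0]; VV[1]=[0, 5, 0]; VV[2]=[2, 4, 3]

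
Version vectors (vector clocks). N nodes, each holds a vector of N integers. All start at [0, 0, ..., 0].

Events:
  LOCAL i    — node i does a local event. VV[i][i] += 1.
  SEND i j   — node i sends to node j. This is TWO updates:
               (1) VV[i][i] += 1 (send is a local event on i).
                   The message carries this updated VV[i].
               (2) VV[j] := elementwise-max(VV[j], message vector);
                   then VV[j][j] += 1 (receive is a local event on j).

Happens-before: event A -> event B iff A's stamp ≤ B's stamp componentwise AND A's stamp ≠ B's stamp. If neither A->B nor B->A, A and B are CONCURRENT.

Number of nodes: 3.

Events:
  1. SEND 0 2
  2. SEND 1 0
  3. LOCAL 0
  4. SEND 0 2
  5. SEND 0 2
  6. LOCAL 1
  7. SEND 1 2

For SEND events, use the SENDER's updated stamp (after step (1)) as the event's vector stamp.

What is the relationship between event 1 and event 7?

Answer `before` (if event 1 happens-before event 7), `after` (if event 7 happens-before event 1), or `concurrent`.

Answer: concurrent

Derivation:
Initial: VV[0]=[0, 0, 0]
Initial: VV[1]=[0, 0, 0]
Initial: VV[2]=[0, 0, 0]
Event 1: SEND 0->2: VV[0][0]++ -> VV[0]=[1, 0, 0], msg_vec=[1, 0, 0]; VV[2]=max(VV[2],msg_vec) then VV[2][2]++ -> VV[2]=[1, 0, 1]
Event 2: SEND 1->0: VV[1][1]++ -> VV[1]=[0, 1, 0], msg_vec=[0, 1, 0]; VV[0]=max(VV[0],msg_vec) then VV[0][0]++ -> VV[0]=[2, 1, 0]
Event 3: LOCAL 0: VV[0][0]++ -> VV[0]=[3, 1, 0]
Event 4: SEND 0->2: VV[0][0]++ -> VV[0]=[4, 1, 0], msg_vec=[4, 1, 0]; VV[2]=max(VV[2],msg_vec) then VV[2][2]++ -> VV[2]=[4, 1, 2]
Event 5: SEND 0->2: VV[0][0]++ -> VV[0]=[5, 1, 0], msg_vec=[5, 1, 0]; VV[2]=max(VV[2],msg_vec) then VV[2][2]++ -> VV[2]=[5, 1, 3]
Event 6: LOCAL 1: VV[1][1]++ -> VV[1]=[0, 2, 0]
Event 7: SEND 1->2: VV[1][1]++ -> VV[1]=[0, 3, 0], msg_vec=[0, 3, 0]; VV[2]=max(VV[2],msg_vec) then VV[2][2]++ -> VV[2]=[5, 3, 4]
Event 1 stamp: [1, 0, 0]
Event 7 stamp: [0, 3, 0]
[1, 0, 0] <= [0, 3, 0]? False
[0, 3, 0] <= [1, 0, 0]? False
Relation: concurrent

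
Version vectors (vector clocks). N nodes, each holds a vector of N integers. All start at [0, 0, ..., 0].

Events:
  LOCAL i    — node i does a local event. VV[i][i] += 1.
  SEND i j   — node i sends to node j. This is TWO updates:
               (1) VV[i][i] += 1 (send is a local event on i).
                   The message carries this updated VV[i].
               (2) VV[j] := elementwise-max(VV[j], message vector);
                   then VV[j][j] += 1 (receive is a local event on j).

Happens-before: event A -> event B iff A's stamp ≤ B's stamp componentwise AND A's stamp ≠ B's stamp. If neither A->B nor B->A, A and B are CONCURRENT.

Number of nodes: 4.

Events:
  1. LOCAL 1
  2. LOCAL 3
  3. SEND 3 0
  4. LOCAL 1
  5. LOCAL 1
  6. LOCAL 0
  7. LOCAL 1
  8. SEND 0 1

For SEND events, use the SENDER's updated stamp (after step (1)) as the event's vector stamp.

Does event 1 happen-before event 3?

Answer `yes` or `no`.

Initial: VV[0]=[0, 0, 0, 0]
Initial: VV[1]=[0, 0, 0, 0]
Initial: VV[2]=[0, 0, 0, 0]
Initial: VV[3]=[0, 0, 0, 0]
Event 1: LOCAL 1: VV[1][1]++ -> VV[1]=[0, 1, 0, 0]
Event 2: LOCAL 3: VV[3][3]++ -> VV[3]=[0, 0, 0, 1]
Event 3: SEND 3->0: VV[3][3]++ -> VV[3]=[0, 0, 0, 2], msg_vec=[0, 0, 0, 2]; VV[0]=max(VV[0],msg_vec) then VV[0][0]++ -> VV[0]=[1, 0, 0, 2]
Event 4: LOCAL 1: VV[1][1]++ -> VV[1]=[0, 2, 0, 0]
Event 5: LOCAL 1: VV[1][1]++ -> VV[1]=[0, 3, 0, 0]
Event 6: LOCAL 0: VV[0][0]++ -> VV[0]=[2, 0, 0, 2]
Event 7: LOCAL 1: VV[1][1]++ -> VV[1]=[0, 4, 0, 0]
Event 8: SEND 0->1: VV[0][0]++ -> VV[0]=[3, 0, 0, 2], msg_vec=[3, 0, 0, 2]; VV[1]=max(VV[1],msg_vec) then VV[1][1]++ -> VV[1]=[3, 5, 0, 2]
Event 1 stamp: [0, 1, 0, 0]
Event 3 stamp: [0, 0, 0, 2]
[0, 1, 0, 0] <= [0, 0, 0, 2]? False. Equal? False. Happens-before: False

Answer: no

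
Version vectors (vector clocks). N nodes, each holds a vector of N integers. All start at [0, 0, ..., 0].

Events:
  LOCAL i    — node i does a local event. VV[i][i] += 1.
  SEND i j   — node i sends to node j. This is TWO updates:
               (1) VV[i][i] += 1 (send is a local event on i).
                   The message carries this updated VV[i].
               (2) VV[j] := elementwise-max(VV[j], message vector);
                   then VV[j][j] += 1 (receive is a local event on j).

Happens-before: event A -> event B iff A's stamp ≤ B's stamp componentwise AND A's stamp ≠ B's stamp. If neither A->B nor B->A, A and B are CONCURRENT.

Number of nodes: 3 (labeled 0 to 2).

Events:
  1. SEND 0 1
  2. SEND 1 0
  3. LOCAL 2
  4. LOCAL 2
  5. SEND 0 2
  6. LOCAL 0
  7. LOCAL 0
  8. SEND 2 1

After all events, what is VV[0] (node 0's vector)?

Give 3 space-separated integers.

Answer: 5 2 0

Derivation:
Initial: VV[0]=[0, 0, 0]
Initial: VV[1]=[0, 0, 0]
Initial: VV[2]=[0, 0, 0]
Event 1: SEND 0->1: VV[0][0]++ -> VV[0]=[1, 0, 0], msg_vec=[1, 0, 0]; VV[1]=max(VV[1],msg_vec) then VV[1][1]++ -> VV[1]=[1, 1, 0]
Event 2: SEND 1->0: VV[1][1]++ -> VV[1]=[1, 2, 0], msg_vec=[1, 2, 0]; VV[0]=max(VV[0],msg_vec) then VV[0][0]++ -> VV[0]=[2, 2, 0]
Event 3: LOCAL 2: VV[2][2]++ -> VV[2]=[0, 0, 1]
Event 4: LOCAL 2: VV[2][2]++ -> VV[2]=[0, 0, 2]
Event 5: SEND 0->2: VV[0][0]++ -> VV[0]=[3, 2, 0], msg_vec=[3, 2, 0]; VV[2]=max(VV[2],msg_vec) then VV[2][2]++ -> VV[2]=[3, 2, 3]
Event 6: LOCAL 0: VV[0][0]++ -> VV[0]=[4, 2, 0]
Event 7: LOCAL 0: VV[0][0]++ -> VV[0]=[5, 2, 0]
Event 8: SEND 2->1: VV[2][2]++ -> VV[2]=[3, 2, 4], msg_vec=[3, 2, 4]; VV[1]=max(VV[1],msg_vec) then VV[1][1]++ -> VV[1]=[3, 3, 4]
Final vectors: VV[0]=[5, 2, 0]; VV[1]=[3, 3, 4]; VV[2]=[3, 2, 4]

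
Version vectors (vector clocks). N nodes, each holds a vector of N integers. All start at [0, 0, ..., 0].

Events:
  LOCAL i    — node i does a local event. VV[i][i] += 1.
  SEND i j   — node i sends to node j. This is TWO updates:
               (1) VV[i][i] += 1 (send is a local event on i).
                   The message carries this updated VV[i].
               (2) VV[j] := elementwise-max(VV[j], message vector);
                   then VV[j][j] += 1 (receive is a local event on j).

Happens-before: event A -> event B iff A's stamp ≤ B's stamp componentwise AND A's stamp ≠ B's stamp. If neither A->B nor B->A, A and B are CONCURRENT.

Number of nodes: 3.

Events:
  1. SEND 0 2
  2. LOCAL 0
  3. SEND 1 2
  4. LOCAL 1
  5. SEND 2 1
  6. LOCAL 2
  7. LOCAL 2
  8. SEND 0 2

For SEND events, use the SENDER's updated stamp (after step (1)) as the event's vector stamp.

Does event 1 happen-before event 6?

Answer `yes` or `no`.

Initial: VV[0]=[0, 0, 0]
Initial: VV[1]=[0, 0, 0]
Initial: VV[2]=[0, 0, 0]
Event 1: SEND 0->2: VV[0][0]++ -> VV[0]=[1, 0, 0], msg_vec=[1, 0, 0]; VV[2]=max(VV[2],msg_vec) then VV[2][2]++ -> VV[2]=[1, 0, 1]
Event 2: LOCAL 0: VV[0][0]++ -> VV[0]=[2, 0, 0]
Event 3: SEND 1->2: VV[1][1]++ -> VV[1]=[0, 1, 0], msg_vec=[0, 1, 0]; VV[2]=max(VV[2],msg_vec) then VV[2][2]++ -> VV[2]=[1, 1, 2]
Event 4: LOCAL 1: VV[1][1]++ -> VV[1]=[0, 2, 0]
Event 5: SEND 2->1: VV[2][2]++ -> VV[2]=[1, 1, 3], msg_vec=[1, 1, 3]; VV[1]=max(VV[1],msg_vec) then VV[1][1]++ -> VV[1]=[1, 3, 3]
Event 6: LOCAL 2: VV[2][2]++ -> VV[2]=[1, 1, 4]
Event 7: LOCAL 2: VV[2][2]++ -> VV[2]=[1, 1, 5]
Event 8: SEND 0->2: VV[0][0]++ -> VV[0]=[3, 0, 0], msg_vec=[3, 0, 0]; VV[2]=max(VV[2],msg_vec) then VV[2][2]++ -> VV[2]=[3, 1, 6]
Event 1 stamp: [1, 0, 0]
Event 6 stamp: [1, 1, 4]
[1, 0, 0] <= [1, 1, 4]? True. Equal? False. Happens-before: True

Answer: yes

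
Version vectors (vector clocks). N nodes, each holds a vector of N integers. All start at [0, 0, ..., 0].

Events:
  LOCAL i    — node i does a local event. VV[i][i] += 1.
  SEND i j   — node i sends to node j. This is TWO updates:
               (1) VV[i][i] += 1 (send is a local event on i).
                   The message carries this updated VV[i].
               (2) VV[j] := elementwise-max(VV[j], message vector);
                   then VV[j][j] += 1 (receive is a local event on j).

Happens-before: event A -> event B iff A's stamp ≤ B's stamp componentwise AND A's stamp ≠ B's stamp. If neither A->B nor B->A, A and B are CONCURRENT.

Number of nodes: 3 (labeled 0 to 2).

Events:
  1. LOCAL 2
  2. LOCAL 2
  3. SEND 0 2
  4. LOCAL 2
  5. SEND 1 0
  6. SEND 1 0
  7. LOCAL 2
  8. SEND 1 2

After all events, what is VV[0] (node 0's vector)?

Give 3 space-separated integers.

Initial: VV[0]=[0, 0, 0]
Initial: VV[1]=[0, 0, 0]
Initial: VV[2]=[0, 0, 0]
Event 1: LOCAL 2: VV[2][2]++ -> VV[2]=[0, 0, 1]
Event 2: LOCAL 2: VV[2][2]++ -> VV[2]=[0, 0, 2]
Event 3: SEND 0->2: VV[0][0]++ -> VV[0]=[1, 0, 0], msg_vec=[1, 0, 0]; VV[2]=max(VV[2],msg_vec) then VV[2][2]++ -> VV[2]=[1, 0, 3]
Event 4: LOCAL 2: VV[2][2]++ -> VV[2]=[1, 0, 4]
Event 5: SEND 1->0: VV[1][1]++ -> VV[1]=[0, 1, 0], msg_vec=[0, 1, 0]; VV[0]=max(VV[0],msg_vec) then VV[0][0]++ -> VV[0]=[2, 1, 0]
Event 6: SEND 1->0: VV[1][1]++ -> VV[1]=[0, 2, 0], msg_vec=[0, 2, 0]; VV[0]=max(VV[0],msg_vec) then VV[0][0]++ -> VV[0]=[3, 2, 0]
Event 7: LOCAL 2: VV[2][2]++ -> VV[2]=[1, 0, 5]
Event 8: SEND 1->2: VV[1][1]++ -> VV[1]=[0, 3, 0], msg_vec=[0, 3, 0]; VV[2]=max(VV[2],msg_vec) then VV[2][2]++ -> VV[2]=[1, 3, 6]
Final vectors: VV[0]=[3, 2, 0]; VV[1]=[0, 3, 0]; VV[2]=[1, 3, 6]

Answer: 3 2 0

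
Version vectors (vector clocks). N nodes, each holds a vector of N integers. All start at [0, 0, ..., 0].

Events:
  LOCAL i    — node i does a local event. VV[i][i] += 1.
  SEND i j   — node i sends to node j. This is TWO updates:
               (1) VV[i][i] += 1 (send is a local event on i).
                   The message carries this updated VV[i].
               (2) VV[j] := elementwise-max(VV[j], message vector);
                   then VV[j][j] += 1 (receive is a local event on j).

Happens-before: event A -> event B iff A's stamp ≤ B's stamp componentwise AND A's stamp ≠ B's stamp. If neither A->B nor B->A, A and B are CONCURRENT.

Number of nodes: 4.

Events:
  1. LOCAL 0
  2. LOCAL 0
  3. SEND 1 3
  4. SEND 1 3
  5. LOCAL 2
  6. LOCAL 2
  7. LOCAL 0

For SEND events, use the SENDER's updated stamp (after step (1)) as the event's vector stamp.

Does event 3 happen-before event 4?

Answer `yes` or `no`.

Answer: yes

Derivation:
Initial: VV[0]=[0, 0, 0, 0]
Initial: VV[1]=[0, 0, 0, 0]
Initial: VV[2]=[0, 0, 0, 0]
Initial: VV[3]=[0, 0, 0, 0]
Event 1: LOCAL 0: VV[0][0]++ -> VV[0]=[1, 0, 0, 0]
Event 2: LOCAL 0: VV[0][0]++ -> VV[0]=[2, 0, 0, 0]
Event 3: SEND 1->3: VV[1][1]++ -> VV[1]=[0, 1, 0, 0], msg_vec=[0, 1, 0, 0]; VV[3]=max(VV[3],msg_vec) then VV[3][3]++ -> VV[3]=[0, 1, 0, 1]
Event 4: SEND 1->3: VV[1][1]++ -> VV[1]=[0, 2, 0, 0], msg_vec=[0, 2, 0, 0]; VV[3]=max(VV[3],msg_vec) then VV[3][3]++ -> VV[3]=[0, 2, 0, 2]
Event 5: LOCAL 2: VV[2][2]++ -> VV[2]=[0, 0, 1, 0]
Event 6: LOCAL 2: VV[2][2]++ -> VV[2]=[0, 0, 2, 0]
Event 7: LOCAL 0: VV[0][0]++ -> VV[0]=[3, 0, 0, 0]
Event 3 stamp: [0, 1, 0, 0]
Event 4 stamp: [0, 2, 0, 0]
[0, 1, 0, 0] <= [0, 2, 0, 0]? True. Equal? False. Happens-before: True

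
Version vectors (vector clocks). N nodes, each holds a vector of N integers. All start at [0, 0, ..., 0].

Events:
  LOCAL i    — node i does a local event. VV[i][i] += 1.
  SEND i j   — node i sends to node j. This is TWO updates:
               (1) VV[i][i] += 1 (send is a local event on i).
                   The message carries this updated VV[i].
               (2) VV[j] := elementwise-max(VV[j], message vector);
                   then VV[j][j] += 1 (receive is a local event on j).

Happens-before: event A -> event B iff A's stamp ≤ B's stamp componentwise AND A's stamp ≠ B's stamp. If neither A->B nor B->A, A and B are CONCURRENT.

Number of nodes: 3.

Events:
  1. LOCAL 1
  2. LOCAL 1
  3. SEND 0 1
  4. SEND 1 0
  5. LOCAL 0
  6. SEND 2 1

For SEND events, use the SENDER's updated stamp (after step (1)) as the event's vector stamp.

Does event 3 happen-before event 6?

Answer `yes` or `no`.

Answer: no

Derivation:
Initial: VV[0]=[0, 0, 0]
Initial: VV[1]=[0, 0, 0]
Initial: VV[2]=[0, 0, 0]
Event 1: LOCAL 1: VV[1][1]++ -> VV[1]=[0, 1, 0]
Event 2: LOCAL 1: VV[1][1]++ -> VV[1]=[0, 2, 0]
Event 3: SEND 0->1: VV[0][0]++ -> VV[0]=[1, 0, 0], msg_vec=[1, 0, 0]; VV[1]=max(VV[1],msg_vec) then VV[1][1]++ -> VV[1]=[1, 3, 0]
Event 4: SEND 1->0: VV[1][1]++ -> VV[1]=[1, 4, 0], msg_vec=[1, 4, 0]; VV[0]=max(VV[0],msg_vec) then VV[0][0]++ -> VV[0]=[2, 4, 0]
Event 5: LOCAL 0: VV[0][0]++ -> VV[0]=[3, 4, 0]
Event 6: SEND 2->1: VV[2][2]++ -> VV[2]=[0, 0, 1], msg_vec=[0, 0, 1]; VV[1]=max(VV[1],msg_vec) then VV[1][1]++ -> VV[1]=[1, 5, 1]
Event 3 stamp: [1, 0, 0]
Event 6 stamp: [0, 0, 1]
[1, 0, 0] <= [0, 0, 1]? False. Equal? False. Happens-before: False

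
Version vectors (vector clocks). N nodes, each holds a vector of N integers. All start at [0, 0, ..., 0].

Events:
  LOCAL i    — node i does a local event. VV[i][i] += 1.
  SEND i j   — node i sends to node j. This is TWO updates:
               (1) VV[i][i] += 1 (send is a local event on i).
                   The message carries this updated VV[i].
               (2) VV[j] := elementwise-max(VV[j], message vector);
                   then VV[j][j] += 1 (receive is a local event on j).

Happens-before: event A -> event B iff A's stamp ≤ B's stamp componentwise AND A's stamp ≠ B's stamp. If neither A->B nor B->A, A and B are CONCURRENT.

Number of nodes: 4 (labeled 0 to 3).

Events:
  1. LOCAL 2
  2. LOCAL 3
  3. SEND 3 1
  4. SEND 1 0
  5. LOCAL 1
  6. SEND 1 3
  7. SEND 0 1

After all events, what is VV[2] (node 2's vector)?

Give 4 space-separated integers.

Initial: VV[0]=[0, 0, 0, 0]
Initial: VV[1]=[0, 0, 0, 0]
Initial: VV[2]=[0, 0, 0, 0]
Initial: VV[3]=[0, 0, 0, 0]
Event 1: LOCAL 2: VV[2][2]++ -> VV[2]=[0, 0, 1, 0]
Event 2: LOCAL 3: VV[3][3]++ -> VV[3]=[0, 0, 0, 1]
Event 3: SEND 3->1: VV[3][3]++ -> VV[3]=[0, 0, 0, 2], msg_vec=[0, 0, 0, 2]; VV[1]=max(VV[1],msg_vec) then VV[1][1]++ -> VV[1]=[0, 1, 0, 2]
Event 4: SEND 1->0: VV[1][1]++ -> VV[1]=[0, 2, 0, 2], msg_vec=[0, 2, 0, 2]; VV[0]=max(VV[0],msg_vec) then VV[0][0]++ -> VV[0]=[1, 2, 0, 2]
Event 5: LOCAL 1: VV[1][1]++ -> VV[1]=[0, 3, 0, 2]
Event 6: SEND 1->3: VV[1][1]++ -> VV[1]=[0, 4, 0, 2], msg_vec=[0, 4, 0, 2]; VV[3]=max(VV[3],msg_vec) then VV[3][3]++ -> VV[3]=[0, 4, 0, 3]
Event 7: SEND 0->1: VV[0][0]++ -> VV[0]=[2, 2, 0, 2], msg_vec=[2, 2, 0, 2]; VV[1]=max(VV[1],msg_vec) then VV[1][1]++ -> VV[1]=[2, 5, 0, 2]
Final vectors: VV[0]=[2, 2, 0, 2]; VV[1]=[2, 5, 0, 2]; VV[2]=[0, 0, 1, 0]; VV[3]=[0, 4, 0, 3]

Answer: 0 0 1 0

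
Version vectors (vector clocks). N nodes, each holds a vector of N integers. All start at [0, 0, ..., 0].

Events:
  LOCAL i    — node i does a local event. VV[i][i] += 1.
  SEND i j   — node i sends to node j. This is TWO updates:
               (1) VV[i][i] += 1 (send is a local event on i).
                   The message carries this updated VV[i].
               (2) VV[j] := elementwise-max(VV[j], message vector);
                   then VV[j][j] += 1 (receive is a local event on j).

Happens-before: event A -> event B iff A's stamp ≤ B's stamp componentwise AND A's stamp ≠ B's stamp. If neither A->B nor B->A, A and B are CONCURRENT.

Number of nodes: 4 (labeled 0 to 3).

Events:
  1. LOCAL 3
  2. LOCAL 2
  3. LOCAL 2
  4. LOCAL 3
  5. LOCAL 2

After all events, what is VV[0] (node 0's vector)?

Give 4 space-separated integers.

Initial: VV[0]=[0, 0, 0, 0]
Initial: VV[1]=[0, 0, 0, 0]
Initial: VV[2]=[0, 0, 0, 0]
Initial: VV[3]=[0, 0, 0, 0]
Event 1: LOCAL 3: VV[3][3]++ -> VV[3]=[0, 0, 0, 1]
Event 2: LOCAL 2: VV[2][2]++ -> VV[2]=[0, 0, 1, 0]
Event 3: LOCAL 2: VV[2][2]++ -> VV[2]=[0, 0, 2, 0]
Event 4: LOCAL 3: VV[3][3]++ -> VV[3]=[0, 0, 0, 2]
Event 5: LOCAL 2: VV[2][2]++ -> VV[2]=[0, 0, 3, 0]
Final vectors: VV[0]=[0, 0, 0, 0]; VV[1]=[0, 0, 0, 0]; VV[2]=[0, 0, 3, 0]; VV[3]=[0, 0, 0, 2]

Answer: 0 0 0 0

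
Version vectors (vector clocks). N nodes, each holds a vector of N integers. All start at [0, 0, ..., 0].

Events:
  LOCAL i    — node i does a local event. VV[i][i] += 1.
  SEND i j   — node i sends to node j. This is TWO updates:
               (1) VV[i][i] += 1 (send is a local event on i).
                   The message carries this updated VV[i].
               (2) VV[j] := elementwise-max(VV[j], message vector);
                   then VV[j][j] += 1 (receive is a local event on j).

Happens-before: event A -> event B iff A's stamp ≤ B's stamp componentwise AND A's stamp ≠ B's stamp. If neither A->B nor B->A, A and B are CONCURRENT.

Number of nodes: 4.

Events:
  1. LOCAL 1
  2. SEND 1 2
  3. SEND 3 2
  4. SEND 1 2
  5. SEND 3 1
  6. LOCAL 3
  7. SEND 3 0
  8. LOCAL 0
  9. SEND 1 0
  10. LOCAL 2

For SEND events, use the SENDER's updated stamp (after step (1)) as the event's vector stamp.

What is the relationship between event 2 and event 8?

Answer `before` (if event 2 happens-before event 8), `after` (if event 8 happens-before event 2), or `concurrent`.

Initial: VV[0]=[0, 0, 0, 0]
Initial: VV[1]=[0, 0, 0, 0]
Initial: VV[2]=[0, 0, 0, 0]
Initial: VV[3]=[0, 0, 0, 0]
Event 1: LOCAL 1: VV[1][1]++ -> VV[1]=[0, 1, 0, 0]
Event 2: SEND 1->2: VV[1][1]++ -> VV[1]=[0, 2, 0, 0], msg_vec=[0, 2, 0, 0]; VV[2]=max(VV[2],msg_vec) then VV[2][2]++ -> VV[2]=[0, 2, 1, 0]
Event 3: SEND 3->2: VV[3][3]++ -> VV[3]=[0, 0, 0, 1], msg_vec=[0, 0, 0, 1]; VV[2]=max(VV[2],msg_vec) then VV[2][2]++ -> VV[2]=[0, 2, 2, 1]
Event 4: SEND 1->2: VV[1][1]++ -> VV[1]=[0, 3, 0, 0], msg_vec=[0, 3, 0, 0]; VV[2]=max(VV[2],msg_vec) then VV[2][2]++ -> VV[2]=[0, 3, 3, 1]
Event 5: SEND 3->1: VV[3][3]++ -> VV[3]=[0, 0, 0, 2], msg_vec=[0, 0, 0, 2]; VV[1]=max(VV[1],msg_vec) then VV[1][1]++ -> VV[1]=[0, 4, 0, 2]
Event 6: LOCAL 3: VV[3][3]++ -> VV[3]=[0, 0, 0, 3]
Event 7: SEND 3->0: VV[3][3]++ -> VV[3]=[0, 0, 0, 4], msg_vec=[0, 0, 0, 4]; VV[0]=max(VV[0],msg_vec) then VV[0][0]++ -> VV[0]=[1, 0, 0, 4]
Event 8: LOCAL 0: VV[0][0]++ -> VV[0]=[2, 0, 0, 4]
Event 9: SEND 1->0: VV[1][1]++ -> VV[1]=[0, 5, 0, 2], msg_vec=[0, 5, 0, 2]; VV[0]=max(VV[0],msg_vec) then VV[0][0]++ -> VV[0]=[3, 5, 0, 4]
Event 10: LOCAL 2: VV[2][2]++ -> VV[2]=[0, 3, 4, 1]
Event 2 stamp: [0, 2, 0, 0]
Event 8 stamp: [2, 0, 0, 4]
[0, 2, 0, 0] <= [2, 0, 0, 4]? False
[2, 0, 0, 4] <= [0, 2, 0, 0]? False
Relation: concurrent

Answer: concurrent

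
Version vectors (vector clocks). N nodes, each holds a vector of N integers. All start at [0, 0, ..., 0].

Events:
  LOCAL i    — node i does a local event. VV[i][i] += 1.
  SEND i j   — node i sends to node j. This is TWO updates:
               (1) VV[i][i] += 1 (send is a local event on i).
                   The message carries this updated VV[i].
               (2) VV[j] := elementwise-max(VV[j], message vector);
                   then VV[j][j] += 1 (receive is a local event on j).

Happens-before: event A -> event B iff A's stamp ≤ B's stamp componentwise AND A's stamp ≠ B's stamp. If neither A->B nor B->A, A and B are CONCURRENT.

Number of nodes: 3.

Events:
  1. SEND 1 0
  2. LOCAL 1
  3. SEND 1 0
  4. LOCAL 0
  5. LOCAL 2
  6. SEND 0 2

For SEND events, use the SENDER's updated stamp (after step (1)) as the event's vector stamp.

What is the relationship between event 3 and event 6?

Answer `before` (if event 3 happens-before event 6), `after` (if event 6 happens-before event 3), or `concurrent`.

Answer: before

Derivation:
Initial: VV[0]=[0, 0, 0]
Initial: VV[1]=[0, 0, 0]
Initial: VV[2]=[0, 0, 0]
Event 1: SEND 1->0: VV[1][1]++ -> VV[1]=[0, 1, 0], msg_vec=[0, 1, 0]; VV[0]=max(VV[0],msg_vec) then VV[0][0]++ -> VV[0]=[1, 1, 0]
Event 2: LOCAL 1: VV[1][1]++ -> VV[1]=[0, 2, 0]
Event 3: SEND 1->0: VV[1][1]++ -> VV[1]=[0, 3, 0], msg_vec=[0, 3, 0]; VV[0]=max(VV[0],msg_vec) then VV[0][0]++ -> VV[0]=[2, 3, 0]
Event 4: LOCAL 0: VV[0][0]++ -> VV[0]=[3, 3, 0]
Event 5: LOCAL 2: VV[2][2]++ -> VV[2]=[0, 0, 1]
Event 6: SEND 0->2: VV[0][0]++ -> VV[0]=[4, 3, 0], msg_vec=[4, 3, 0]; VV[2]=max(VV[2],msg_vec) then VV[2][2]++ -> VV[2]=[4, 3, 2]
Event 3 stamp: [0, 3, 0]
Event 6 stamp: [4, 3, 0]
[0, 3, 0] <= [4, 3, 0]? True
[4, 3, 0] <= [0, 3, 0]? False
Relation: before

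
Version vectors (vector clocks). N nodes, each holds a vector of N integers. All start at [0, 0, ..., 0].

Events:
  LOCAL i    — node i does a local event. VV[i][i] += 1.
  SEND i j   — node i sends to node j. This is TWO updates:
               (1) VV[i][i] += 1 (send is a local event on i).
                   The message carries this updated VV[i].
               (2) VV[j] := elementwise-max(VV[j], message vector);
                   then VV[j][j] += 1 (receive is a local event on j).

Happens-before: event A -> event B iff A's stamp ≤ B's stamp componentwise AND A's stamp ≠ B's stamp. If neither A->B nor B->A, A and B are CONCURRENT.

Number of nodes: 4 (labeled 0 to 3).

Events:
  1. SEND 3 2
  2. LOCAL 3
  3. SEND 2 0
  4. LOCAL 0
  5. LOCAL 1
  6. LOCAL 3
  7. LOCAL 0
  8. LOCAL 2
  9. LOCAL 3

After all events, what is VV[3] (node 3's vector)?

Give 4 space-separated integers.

Answer: 0 0 0 4

Derivation:
Initial: VV[0]=[0, 0, 0, 0]
Initial: VV[1]=[0, 0, 0, 0]
Initial: VV[2]=[0, 0, 0, 0]
Initial: VV[3]=[0, 0, 0, 0]
Event 1: SEND 3->2: VV[3][3]++ -> VV[3]=[0, 0, 0, 1], msg_vec=[0, 0, 0, 1]; VV[2]=max(VV[2],msg_vec) then VV[2][2]++ -> VV[2]=[0, 0, 1, 1]
Event 2: LOCAL 3: VV[3][3]++ -> VV[3]=[0, 0, 0, 2]
Event 3: SEND 2->0: VV[2][2]++ -> VV[2]=[0, 0, 2, 1], msg_vec=[0, 0, 2, 1]; VV[0]=max(VV[0],msg_vec) then VV[0][0]++ -> VV[0]=[1, 0, 2, 1]
Event 4: LOCAL 0: VV[0][0]++ -> VV[0]=[2, 0, 2, 1]
Event 5: LOCAL 1: VV[1][1]++ -> VV[1]=[0, 1, 0, 0]
Event 6: LOCAL 3: VV[3][3]++ -> VV[3]=[0, 0, 0, 3]
Event 7: LOCAL 0: VV[0][0]++ -> VV[0]=[3, 0, 2, 1]
Event 8: LOCAL 2: VV[2][2]++ -> VV[2]=[0, 0, 3, 1]
Event 9: LOCAL 3: VV[3][3]++ -> VV[3]=[0, 0, 0, 4]
Final vectors: VV[0]=[3, 0, 2, 1]; VV[1]=[0, 1, 0, 0]; VV[2]=[0, 0, 3, 1]; VV[3]=[0, 0, 0, 4]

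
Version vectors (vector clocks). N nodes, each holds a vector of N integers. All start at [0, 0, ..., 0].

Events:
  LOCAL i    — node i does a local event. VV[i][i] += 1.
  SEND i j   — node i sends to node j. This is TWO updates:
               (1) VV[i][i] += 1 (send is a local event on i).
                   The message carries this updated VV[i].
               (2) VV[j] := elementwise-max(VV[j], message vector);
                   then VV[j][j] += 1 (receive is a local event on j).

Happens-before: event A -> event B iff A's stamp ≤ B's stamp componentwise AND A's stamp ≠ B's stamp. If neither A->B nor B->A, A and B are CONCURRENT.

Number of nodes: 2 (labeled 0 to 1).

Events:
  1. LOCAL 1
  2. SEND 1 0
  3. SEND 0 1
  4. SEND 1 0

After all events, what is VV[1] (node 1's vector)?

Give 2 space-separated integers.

Initial: VV[0]=[0, 0]
Initial: VV[1]=[0, 0]
Event 1: LOCAL 1: VV[1][1]++ -> VV[1]=[0, 1]
Event 2: SEND 1->0: VV[1][1]++ -> VV[1]=[0, 2], msg_vec=[0, 2]; VV[0]=max(VV[0],msg_vec) then VV[0][0]++ -> VV[0]=[1, 2]
Event 3: SEND 0->1: VV[0][0]++ -> VV[0]=[2, 2], msg_vec=[2, 2]; VV[1]=max(VV[1],msg_vec) then VV[1][1]++ -> VV[1]=[2, 3]
Event 4: SEND 1->0: VV[1][1]++ -> VV[1]=[2, 4], msg_vec=[2, 4]; VV[0]=max(VV[0],msg_vec) then VV[0][0]++ -> VV[0]=[3, 4]
Final vectors: VV[0]=[3, 4]; VV[1]=[2, 4]

Answer: 2 4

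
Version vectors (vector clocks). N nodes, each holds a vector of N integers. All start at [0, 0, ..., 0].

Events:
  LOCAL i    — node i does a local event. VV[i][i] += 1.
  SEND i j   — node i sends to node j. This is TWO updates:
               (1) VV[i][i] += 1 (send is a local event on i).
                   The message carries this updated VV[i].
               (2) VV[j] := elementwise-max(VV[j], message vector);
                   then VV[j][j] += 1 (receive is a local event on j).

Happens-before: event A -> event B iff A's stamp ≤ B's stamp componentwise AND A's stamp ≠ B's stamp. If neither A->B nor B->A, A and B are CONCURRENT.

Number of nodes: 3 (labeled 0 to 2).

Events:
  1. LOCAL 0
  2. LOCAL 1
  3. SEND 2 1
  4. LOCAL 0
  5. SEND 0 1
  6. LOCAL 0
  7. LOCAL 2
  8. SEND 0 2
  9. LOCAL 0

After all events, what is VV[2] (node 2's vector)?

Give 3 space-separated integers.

Answer: 5 0 3

Derivation:
Initial: VV[0]=[0, 0, 0]
Initial: VV[1]=[0, 0, 0]
Initial: VV[2]=[0, 0, 0]
Event 1: LOCAL 0: VV[0][0]++ -> VV[0]=[1, 0, 0]
Event 2: LOCAL 1: VV[1][1]++ -> VV[1]=[0, 1, 0]
Event 3: SEND 2->1: VV[2][2]++ -> VV[2]=[0, 0, 1], msg_vec=[0, 0, 1]; VV[1]=max(VV[1],msg_vec) then VV[1][1]++ -> VV[1]=[0, 2, 1]
Event 4: LOCAL 0: VV[0][0]++ -> VV[0]=[2, 0, 0]
Event 5: SEND 0->1: VV[0][0]++ -> VV[0]=[3, 0, 0], msg_vec=[3, 0, 0]; VV[1]=max(VV[1],msg_vec) then VV[1][1]++ -> VV[1]=[3, 3, 1]
Event 6: LOCAL 0: VV[0][0]++ -> VV[0]=[4, 0, 0]
Event 7: LOCAL 2: VV[2][2]++ -> VV[2]=[0, 0, 2]
Event 8: SEND 0->2: VV[0][0]++ -> VV[0]=[5, 0, 0], msg_vec=[5, 0, 0]; VV[2]=max(VV[2],msg_vec) then VV[2][2]++ -> VV[2]=[5, 0, 3]
Event 9: LOCAL 0: VV[0][0]++ -> VV[0]=[6, 0, 0]
Final vectors: VV[0]=[6, 0, 0]; VV[1]=[3, 3, 1]; VV[2]=[5, 0, 3]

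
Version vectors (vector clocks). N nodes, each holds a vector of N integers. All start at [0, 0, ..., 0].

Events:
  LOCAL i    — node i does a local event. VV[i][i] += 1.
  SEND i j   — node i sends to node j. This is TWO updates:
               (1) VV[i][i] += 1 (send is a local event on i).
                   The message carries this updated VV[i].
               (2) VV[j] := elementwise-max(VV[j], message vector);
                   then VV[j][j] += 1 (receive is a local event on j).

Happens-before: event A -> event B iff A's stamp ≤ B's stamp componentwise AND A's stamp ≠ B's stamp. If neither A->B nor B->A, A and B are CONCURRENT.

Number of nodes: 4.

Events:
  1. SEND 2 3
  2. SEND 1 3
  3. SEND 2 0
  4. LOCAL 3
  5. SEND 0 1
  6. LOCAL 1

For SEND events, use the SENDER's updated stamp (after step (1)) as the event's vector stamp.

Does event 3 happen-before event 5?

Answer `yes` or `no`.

Answer: yes

Derivation:
Initial: VV[0]=[0, 0, 0, 0]
Initial: VV[1]=[0, 0, 0, 0]
Initial: VV[2]=[0, 0, 0, 0]
Initial: VV[3]=[0, 0, 0, 0]
Event 1: SEND 2->3: VV[2][2]++ -> VV[2]=[0, 0, 1, 0], msg_vec=[0, 0, 1, 0]; VV[3]=max(VV[3],msg_vec) then VV[3][3]++ -> VV[3]=[0, 0, 1, 1]
Event 2: SEND 1->3: VV[1][1]++ -> VV[1]=[0, 1, 0, 0], msg_vec=[0, 1, 0, 0]; VV[3]=max(VV[3],msg_vec) then VV[3][3]++ -> VV[3]=[0, 1, 1, 2]
Event 3: SEND 2->0: VV[2][2]++ -> VV[2]=[0, 0, 2, 0], msg_vec=[0, 0, 2, 0]; VV[0]=max(VV[0],msg_vec) then VV[0][0]++ -> VV[0]=[1, 0, 2, 0]
Event 4: LOCAL 3: VV[3][3]++ -> VV[3]=[0, 1, 1, 3]
Event 5: SEND 0->1: VV[0][0]++ -> VV[0]=[2, 0, 2, 0], msg_vec=[2, 0, 2, 0]; VV[1]=max(VV[1],msg_vec) then VV[1][1]++ -> VV[1]=[2, 2, 2, 0]
Event 6: LOCAL 1: VV[1][1]++ -> VV[1]=[2, 3, 2, 0]
Event 3 stamp: [0, 0, 2, 0]
Event 5 stamp: [2, 0, 2, 0]
[0, 0, 2, 0] <= [2, 0, 2, 0]? True. Equal? False. Happens-before: True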